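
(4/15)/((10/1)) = 2/75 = 0.03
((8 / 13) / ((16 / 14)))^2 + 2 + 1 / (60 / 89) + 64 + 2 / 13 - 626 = -558.07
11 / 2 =5.50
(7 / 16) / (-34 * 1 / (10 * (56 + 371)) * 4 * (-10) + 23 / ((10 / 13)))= 14945 / 1032264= 0.01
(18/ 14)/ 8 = 9/ 56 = 0.16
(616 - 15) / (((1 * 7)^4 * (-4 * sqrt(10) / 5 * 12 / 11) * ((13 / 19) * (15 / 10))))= -125609 * sqrt(10) / 4494672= -0.09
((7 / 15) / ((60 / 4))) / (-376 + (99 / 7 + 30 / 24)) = -196 / 2271825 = -0.00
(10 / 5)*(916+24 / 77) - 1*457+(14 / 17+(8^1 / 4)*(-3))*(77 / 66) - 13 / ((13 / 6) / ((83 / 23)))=121746565 / 90321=1347.93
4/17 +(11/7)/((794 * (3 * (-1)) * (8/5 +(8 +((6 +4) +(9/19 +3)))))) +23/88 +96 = 659529303269/6834739296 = 96.50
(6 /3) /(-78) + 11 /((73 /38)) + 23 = 81710 /2847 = 28.70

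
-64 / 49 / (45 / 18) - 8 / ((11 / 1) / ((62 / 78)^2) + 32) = -7961384 / 11633335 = -0.68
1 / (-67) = -1 / 67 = -0.01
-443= -443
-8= -8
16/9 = 1.78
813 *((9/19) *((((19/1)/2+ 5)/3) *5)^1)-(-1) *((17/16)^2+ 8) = 45312243/4864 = 9315.84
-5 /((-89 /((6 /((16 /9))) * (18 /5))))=243 /356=0.68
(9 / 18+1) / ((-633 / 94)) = -47 / 211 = -0.22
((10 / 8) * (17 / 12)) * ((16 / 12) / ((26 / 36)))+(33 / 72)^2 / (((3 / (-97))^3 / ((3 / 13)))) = -110213113 / 67392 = -1635.40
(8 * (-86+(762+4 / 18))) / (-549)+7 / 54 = -96095 / 9882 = -9.72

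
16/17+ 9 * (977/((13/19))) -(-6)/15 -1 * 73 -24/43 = 607198496/47515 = 12779.09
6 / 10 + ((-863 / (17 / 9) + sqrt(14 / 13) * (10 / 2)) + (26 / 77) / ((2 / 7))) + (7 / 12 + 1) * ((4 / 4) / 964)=-4922386027 / 10816080 + 5 * sqrt(182) / 13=-449.91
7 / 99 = 0.07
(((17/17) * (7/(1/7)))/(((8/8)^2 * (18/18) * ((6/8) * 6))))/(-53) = -98/477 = -0.21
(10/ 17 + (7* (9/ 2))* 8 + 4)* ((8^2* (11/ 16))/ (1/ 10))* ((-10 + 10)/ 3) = 0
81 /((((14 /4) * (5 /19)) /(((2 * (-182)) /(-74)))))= 80028 /185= 432.58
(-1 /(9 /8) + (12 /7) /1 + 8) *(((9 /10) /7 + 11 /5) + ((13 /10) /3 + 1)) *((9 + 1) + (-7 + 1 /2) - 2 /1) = 21962 /441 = 49.80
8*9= 72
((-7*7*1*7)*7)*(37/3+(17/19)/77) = -18584426/627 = -29640.23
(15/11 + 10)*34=4250/11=386.36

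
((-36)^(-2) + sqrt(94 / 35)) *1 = 1 / 1296 + sqrt(3290) / 35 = 1.64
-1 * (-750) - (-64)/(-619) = 464186/619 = 749.90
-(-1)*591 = 591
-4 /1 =-4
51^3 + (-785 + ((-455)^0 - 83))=131784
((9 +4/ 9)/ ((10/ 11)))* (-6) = -187/ 3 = -62.33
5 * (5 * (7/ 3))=175/ 3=58.33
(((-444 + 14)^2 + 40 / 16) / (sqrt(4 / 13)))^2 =1777824594325 / 16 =111114037145.31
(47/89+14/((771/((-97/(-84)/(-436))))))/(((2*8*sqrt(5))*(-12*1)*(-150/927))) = 9763097977*sqrt(5)/2872116864000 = 0.01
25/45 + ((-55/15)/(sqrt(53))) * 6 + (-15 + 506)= 4424/9 - 22 * sqrt(53)/53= 488.53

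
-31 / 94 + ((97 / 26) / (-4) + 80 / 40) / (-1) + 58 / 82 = -138237 / 200408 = -0.69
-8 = -8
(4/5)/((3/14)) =56/15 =3.73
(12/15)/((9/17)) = 1.51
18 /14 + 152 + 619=5406 /7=772.29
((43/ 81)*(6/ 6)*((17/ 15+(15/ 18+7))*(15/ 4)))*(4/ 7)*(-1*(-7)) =11567/ 162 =71.40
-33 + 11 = -22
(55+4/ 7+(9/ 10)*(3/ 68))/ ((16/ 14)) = 264709/ 5440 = 48.66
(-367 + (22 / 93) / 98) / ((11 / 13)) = -21741304 / 50127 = -433.72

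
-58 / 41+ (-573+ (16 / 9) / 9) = -1906975 / 3321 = -574.22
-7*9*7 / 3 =-147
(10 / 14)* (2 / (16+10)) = 5 / 91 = 0.05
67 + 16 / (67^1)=4505 / 67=67.24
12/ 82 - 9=-363/ 41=-8.85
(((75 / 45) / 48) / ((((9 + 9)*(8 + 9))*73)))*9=5 / 357408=0.00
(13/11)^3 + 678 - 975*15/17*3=-43019170/22627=-1901.23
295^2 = 87025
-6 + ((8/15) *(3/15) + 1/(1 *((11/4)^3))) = -5.85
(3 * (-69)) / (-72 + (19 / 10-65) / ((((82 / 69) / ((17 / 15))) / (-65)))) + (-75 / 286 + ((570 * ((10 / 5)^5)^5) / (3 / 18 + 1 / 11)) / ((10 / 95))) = 10797892085132951329785 / 15307195046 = 705412850145.57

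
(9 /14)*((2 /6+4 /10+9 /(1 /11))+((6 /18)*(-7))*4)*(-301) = -87462 /5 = -17492.40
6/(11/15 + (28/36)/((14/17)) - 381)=-540/34139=-0.02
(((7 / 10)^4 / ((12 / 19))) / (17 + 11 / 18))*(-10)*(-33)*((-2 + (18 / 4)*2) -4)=13548843 / 634000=21.37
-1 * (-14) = 14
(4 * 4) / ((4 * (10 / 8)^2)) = 64 / 25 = 2.56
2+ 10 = 12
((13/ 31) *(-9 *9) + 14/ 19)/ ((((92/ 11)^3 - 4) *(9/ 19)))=-26051663/ 215768556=-0.12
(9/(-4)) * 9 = -81/4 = -20.25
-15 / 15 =-1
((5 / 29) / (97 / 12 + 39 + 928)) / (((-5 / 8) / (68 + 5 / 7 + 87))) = -104640 / 2375303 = -0.04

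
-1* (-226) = 226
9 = 9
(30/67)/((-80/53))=-159/536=-0.30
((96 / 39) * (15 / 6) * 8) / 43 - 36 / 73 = 26596 / 40807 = 0.65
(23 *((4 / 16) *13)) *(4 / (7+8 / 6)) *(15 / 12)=897 / 20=44.85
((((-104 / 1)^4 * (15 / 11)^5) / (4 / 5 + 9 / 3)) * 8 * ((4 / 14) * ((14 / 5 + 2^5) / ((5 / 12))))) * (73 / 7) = 288988045966.09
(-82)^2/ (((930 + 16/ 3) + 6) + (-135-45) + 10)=10086/ 1157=8.72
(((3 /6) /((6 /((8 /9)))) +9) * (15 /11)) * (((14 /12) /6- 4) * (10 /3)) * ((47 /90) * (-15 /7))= 5634125 /32076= 175.65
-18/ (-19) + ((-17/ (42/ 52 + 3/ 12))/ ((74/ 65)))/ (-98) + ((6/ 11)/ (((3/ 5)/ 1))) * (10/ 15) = 1929623/ 1136751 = 1.70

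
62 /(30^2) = 31 /450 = 0.07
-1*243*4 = -972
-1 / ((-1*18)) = 1 / 18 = 0.06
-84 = -84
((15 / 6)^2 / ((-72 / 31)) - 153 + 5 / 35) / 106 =-313585 / 213696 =-1.47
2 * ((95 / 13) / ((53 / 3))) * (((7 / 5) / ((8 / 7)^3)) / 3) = 45619 / 176384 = 0.26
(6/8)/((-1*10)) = -3/40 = -0.08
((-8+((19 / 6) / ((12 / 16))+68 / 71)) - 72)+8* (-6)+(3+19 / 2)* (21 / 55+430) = 73902241 / 14058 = 5256.95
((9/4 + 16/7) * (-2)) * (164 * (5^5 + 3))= -32574992/7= -4653570.29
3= 3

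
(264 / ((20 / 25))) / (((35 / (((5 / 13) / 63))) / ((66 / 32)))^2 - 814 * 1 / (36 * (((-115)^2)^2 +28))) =125708095337220 / 2943237277921085857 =0.00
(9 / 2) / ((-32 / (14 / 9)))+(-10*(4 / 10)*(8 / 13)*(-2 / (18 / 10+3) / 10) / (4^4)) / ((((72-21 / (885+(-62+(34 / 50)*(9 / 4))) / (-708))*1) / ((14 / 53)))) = -361991814023 / 1654830840624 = -0.22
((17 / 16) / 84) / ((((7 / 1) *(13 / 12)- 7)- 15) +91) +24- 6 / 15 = 12145589 / 514640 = 23.60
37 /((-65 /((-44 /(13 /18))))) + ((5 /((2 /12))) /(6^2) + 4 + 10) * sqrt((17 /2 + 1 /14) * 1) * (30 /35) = 29304 /845 + 178 * sqrt(105) /49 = 71.90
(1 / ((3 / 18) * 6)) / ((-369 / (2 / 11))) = -2 / 4059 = -0.00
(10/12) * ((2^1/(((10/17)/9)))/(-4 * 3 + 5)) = -51/14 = -3.64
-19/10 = -1.90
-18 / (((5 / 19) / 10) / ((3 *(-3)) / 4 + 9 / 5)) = 307.80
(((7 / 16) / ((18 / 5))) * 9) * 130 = 2275 / 16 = 142.19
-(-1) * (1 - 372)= -371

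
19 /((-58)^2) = 19 /3364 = 0.01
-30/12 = -5/2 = -2.50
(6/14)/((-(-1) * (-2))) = -3/14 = -0.21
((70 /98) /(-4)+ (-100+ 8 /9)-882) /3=-247285 /756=-327.10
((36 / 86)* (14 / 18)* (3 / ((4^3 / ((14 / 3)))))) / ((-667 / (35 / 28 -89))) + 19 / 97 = 36544399 / 178051648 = 0.21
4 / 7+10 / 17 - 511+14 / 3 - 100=-216047 / 357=-605.17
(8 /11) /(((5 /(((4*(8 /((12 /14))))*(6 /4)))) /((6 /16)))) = 168 /55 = 3.05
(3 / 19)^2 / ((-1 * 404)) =-9 / 145844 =-0.00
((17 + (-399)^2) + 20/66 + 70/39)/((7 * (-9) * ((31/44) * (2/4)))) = -182147792/25389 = -7174.28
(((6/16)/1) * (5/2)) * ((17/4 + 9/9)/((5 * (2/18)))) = 567/64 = 8.86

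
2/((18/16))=16/9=1.78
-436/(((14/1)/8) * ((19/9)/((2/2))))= -15696/133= -118.02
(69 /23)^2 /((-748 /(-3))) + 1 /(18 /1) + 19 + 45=431465 /6732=64.09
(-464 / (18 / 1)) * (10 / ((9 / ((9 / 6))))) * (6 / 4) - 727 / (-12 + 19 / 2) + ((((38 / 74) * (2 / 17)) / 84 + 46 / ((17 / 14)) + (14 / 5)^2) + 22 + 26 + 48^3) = 219755646989 / 1981350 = 110912.08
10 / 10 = 1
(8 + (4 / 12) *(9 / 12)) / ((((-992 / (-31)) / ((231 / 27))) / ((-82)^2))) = 1423807 / 96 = 14831.32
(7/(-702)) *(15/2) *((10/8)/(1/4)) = -175/468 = -0.37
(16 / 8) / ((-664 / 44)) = -11 / 83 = -0.13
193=193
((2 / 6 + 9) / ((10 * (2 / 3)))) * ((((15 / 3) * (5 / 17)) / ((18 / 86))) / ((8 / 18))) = 1505 / 68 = 22.13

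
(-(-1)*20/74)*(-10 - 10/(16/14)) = -375/74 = -5.07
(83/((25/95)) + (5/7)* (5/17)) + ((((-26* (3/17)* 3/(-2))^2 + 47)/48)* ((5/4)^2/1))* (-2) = 150252133/485520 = 309.47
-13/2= -6.50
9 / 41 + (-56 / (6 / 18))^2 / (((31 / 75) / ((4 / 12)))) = 28929879 / 1271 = 22761.51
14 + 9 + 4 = 27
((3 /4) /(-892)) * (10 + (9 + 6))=-75 /3568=-0.02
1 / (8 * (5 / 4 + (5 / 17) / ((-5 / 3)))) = 17 / 146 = 0.12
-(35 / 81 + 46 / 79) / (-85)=6491 / 543915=0.01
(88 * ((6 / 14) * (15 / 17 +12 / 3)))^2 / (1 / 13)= 6241764672 / 14161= 440771.46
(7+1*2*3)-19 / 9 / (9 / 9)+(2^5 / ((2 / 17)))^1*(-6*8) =-117406 / 9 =-13045.11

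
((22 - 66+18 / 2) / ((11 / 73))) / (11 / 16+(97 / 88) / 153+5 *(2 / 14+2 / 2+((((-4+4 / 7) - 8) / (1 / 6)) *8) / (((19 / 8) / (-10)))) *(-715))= 831867120 / 29588036907169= 0.00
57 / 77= 0.74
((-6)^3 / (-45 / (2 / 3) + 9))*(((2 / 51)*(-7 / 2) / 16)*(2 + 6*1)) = -56 / 221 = -0.25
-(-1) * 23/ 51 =23/ 51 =0.45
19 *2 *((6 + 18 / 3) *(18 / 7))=8208 / 7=1172.57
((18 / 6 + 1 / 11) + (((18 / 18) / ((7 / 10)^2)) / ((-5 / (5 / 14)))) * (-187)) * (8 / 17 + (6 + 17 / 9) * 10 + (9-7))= 2469.29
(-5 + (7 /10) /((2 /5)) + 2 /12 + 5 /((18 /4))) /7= -71 /252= -0.28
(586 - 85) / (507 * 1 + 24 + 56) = 501 / 587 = 0.85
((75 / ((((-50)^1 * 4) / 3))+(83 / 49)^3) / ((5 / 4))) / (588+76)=703091 / 156237872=0.00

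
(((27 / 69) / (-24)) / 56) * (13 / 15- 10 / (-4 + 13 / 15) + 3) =-311 / 151340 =-0.00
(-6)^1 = -6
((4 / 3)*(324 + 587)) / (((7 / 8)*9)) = 29152 / 189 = 154.24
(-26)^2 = 676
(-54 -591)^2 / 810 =9245 / 18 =513.61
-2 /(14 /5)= -5 /7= -0.71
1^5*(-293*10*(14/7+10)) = -35160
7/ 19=0.37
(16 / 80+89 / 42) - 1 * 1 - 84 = -17363 / 210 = -82.68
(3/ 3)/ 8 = 1/ 8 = 0.12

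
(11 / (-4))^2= 121 / 16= 7.56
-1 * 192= -192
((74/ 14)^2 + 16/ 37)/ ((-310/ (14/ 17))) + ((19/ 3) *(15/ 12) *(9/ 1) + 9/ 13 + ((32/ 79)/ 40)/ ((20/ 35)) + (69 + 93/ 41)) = 143.15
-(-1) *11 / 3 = 11 / 3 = 3.67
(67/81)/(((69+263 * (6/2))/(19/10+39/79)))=126697/54903420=0.00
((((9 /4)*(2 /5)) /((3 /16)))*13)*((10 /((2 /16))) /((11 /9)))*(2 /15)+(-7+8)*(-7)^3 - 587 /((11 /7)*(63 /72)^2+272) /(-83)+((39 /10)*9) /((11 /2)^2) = 35606443137 /175601855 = 202.77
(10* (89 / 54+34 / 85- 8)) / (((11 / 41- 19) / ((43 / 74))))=2833141 / 1534464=1.85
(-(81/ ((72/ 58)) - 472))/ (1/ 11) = 17897/ 4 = 4474.25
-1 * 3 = -3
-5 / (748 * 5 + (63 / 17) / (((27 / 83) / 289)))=-15 / 21097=-0.00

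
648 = 648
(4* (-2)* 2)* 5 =-80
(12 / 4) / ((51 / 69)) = 69 / 17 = 4.06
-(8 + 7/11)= -95/11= -8.64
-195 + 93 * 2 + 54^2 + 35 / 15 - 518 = 7174 / 3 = 2391.33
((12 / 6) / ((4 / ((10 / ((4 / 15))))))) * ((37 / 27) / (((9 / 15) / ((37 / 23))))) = 171125 / 2484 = 68.89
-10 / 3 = -3.33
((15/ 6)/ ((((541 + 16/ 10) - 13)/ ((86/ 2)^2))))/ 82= 46225/ 434272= 0.11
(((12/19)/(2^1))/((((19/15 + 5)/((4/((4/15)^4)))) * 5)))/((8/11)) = 5011875/457216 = 10.96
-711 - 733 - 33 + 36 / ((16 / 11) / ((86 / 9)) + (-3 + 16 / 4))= -1445.76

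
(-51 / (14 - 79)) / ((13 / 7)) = 357 / 845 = 0.42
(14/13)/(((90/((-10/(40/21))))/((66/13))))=-539/1690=-0.32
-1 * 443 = -443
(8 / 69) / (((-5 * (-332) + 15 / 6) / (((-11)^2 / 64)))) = 121 / 917700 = 0.00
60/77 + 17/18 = 2389/1386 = 1.72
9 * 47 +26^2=1099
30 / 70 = 0.43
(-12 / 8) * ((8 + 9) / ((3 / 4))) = -34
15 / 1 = 15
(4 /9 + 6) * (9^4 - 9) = 42224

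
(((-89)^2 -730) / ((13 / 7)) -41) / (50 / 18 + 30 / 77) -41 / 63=2173222901 / 1797705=1208.89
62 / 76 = 31 / 38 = 0.82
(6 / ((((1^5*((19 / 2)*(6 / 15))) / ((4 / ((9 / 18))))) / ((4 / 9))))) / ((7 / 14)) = 640 / 57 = 11.23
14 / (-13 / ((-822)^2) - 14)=-9459576 / 9459589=-1.00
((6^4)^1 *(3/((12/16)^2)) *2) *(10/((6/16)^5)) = 167772160/9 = 18641351.11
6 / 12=1 / 2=0.50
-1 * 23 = -23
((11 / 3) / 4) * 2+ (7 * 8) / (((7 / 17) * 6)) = 49 / 2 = 24.50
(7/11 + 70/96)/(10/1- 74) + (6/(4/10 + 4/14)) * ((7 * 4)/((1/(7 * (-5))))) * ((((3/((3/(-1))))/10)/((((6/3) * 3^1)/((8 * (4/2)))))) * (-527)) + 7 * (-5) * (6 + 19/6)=-40732680401/33792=-1205394.19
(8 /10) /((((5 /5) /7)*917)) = 4 /655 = 0.01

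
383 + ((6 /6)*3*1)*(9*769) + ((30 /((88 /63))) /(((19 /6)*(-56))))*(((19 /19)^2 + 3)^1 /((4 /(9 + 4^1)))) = 70706959 /3344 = 21144.43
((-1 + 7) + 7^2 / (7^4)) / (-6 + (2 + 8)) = 295 / 196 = 1.51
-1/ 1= -1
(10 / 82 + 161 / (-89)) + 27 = 92367 / 3649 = 25.31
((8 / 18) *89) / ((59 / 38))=13528 / 531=25.48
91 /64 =1.42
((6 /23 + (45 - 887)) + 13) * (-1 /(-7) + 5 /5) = -21784 /23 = -947.13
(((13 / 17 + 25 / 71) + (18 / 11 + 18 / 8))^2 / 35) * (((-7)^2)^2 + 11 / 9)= 76319975768161 / 44422239708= 1718.06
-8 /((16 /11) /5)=-55 /2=-27.50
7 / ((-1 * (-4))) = 7 / 4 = 1.75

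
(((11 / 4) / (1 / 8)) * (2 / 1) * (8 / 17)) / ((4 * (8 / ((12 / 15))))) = 44 / 85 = 0.52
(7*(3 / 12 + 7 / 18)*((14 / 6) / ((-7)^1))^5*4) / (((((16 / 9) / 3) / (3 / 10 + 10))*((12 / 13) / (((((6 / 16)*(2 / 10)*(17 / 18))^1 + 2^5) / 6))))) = -1659311563 / 223948800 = -7.41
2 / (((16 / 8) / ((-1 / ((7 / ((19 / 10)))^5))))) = -2476099 / 1680700000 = -0.00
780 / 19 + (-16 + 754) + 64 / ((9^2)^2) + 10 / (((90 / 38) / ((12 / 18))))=97468030 / 124659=781.88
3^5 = 243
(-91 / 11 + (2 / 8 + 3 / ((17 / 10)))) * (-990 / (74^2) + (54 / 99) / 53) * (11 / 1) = 1273966917 / 108545272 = 11.74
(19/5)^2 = 14.44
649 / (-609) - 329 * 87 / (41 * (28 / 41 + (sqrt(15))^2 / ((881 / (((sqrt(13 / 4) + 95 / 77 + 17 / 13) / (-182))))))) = -1023.92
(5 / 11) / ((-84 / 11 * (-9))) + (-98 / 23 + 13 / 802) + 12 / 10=-105915227 / 34862940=-3.04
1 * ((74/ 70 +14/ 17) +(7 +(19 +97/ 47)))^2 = 701235410404/ 782041225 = 896.67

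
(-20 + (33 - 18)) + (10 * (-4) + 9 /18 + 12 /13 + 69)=25.42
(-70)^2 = 4900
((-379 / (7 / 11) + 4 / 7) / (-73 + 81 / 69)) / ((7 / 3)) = 5865 / 1652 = 3.55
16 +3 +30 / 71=1379 / 71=19.42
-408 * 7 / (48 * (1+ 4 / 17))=-289 / 6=-48.17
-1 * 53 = -53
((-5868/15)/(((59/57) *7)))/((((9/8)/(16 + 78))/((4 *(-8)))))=298104832/2065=144360.69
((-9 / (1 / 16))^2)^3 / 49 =8916100448256 / 49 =181961233637.88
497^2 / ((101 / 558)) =137831022 / 101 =1364663.58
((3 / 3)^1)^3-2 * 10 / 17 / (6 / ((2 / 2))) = 41 / 51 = 0.80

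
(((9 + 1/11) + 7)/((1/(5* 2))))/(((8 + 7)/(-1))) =-118/11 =-10.73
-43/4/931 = -43/3724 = -0.01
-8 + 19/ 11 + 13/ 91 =-6.13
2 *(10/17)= 20/17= 1.18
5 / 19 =0.26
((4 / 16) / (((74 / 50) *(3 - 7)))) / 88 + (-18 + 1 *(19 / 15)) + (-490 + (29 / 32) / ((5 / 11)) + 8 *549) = 607532081 / 156288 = 3887.26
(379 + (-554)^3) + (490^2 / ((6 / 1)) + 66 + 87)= -509972746 / 3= -169990915.33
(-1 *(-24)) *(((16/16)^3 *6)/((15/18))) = 864/5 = 172.80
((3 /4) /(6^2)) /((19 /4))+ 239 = 54493 /228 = 239.00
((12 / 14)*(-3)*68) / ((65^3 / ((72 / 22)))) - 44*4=-3721762064 / 21146125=-176.00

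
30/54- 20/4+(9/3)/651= -8671/1953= -4.44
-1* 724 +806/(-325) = -18162/25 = -726.48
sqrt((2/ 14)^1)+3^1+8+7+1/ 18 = sqrt(7)/ 7+325/ 18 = 18.43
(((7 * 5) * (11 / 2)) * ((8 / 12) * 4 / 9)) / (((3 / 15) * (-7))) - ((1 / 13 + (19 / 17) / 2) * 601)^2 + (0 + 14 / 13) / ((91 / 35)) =-770274103907 / 5274828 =-146028.29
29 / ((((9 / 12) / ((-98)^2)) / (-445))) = -495758480 / 3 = -165252826.67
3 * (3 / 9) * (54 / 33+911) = 912.64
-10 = -10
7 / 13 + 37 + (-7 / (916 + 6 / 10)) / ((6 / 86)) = 37.43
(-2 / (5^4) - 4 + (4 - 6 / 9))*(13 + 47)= -40.19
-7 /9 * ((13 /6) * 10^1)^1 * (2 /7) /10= -13 /27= -0.48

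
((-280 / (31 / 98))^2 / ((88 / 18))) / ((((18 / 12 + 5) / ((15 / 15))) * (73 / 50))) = 169414560000 / 10031879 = 16887.62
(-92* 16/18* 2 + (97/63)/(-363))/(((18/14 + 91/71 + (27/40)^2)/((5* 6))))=-4249150064000/2617861257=-1623.14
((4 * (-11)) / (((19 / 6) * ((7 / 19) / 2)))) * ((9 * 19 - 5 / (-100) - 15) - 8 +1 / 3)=-391732 / 35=-11192.34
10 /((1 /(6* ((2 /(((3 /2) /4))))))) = 320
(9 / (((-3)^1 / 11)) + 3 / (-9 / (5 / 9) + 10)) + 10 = -728 / 31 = -23.48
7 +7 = 14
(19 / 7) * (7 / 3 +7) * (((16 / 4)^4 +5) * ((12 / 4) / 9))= 2204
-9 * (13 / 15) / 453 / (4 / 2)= -13 / 1510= -0.01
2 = 2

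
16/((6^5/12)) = 2/81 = 0.02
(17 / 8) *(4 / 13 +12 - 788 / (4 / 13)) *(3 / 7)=-1689783 / 728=-2321.13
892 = 892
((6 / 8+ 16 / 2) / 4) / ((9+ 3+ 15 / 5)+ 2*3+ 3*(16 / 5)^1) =175 / 2448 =0.07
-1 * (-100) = 100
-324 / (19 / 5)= -1620 / 19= -85.26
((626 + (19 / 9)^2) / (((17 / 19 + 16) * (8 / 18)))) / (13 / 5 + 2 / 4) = 4851365 / 179118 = 27.08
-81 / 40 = -2.02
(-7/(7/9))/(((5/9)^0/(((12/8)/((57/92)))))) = -414/19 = -21.79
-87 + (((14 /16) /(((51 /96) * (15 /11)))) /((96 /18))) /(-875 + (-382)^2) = -4290549343 /49316660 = -87.00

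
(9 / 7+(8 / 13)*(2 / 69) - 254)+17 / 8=-12586705 / 50232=-250.57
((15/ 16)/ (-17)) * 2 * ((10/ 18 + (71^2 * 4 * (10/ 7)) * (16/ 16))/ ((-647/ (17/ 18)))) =9073975/ 1956528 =4.64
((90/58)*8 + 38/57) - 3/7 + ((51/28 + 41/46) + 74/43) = 41162579/2409204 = 17.09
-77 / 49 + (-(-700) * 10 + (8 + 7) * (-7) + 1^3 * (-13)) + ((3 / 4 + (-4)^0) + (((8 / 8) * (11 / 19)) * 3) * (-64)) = 3602183 / 532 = 6771.02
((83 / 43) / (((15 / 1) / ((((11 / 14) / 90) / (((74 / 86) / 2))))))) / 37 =913 / 12937050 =0.00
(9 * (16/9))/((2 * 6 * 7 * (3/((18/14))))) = 4/49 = 0.08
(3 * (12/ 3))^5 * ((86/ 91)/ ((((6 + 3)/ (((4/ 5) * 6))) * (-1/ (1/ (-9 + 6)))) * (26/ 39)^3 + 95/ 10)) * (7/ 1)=128397312/ 871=147413.68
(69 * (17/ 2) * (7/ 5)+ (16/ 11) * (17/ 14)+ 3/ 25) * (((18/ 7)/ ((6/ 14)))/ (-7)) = -9505491/ 13475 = -705.42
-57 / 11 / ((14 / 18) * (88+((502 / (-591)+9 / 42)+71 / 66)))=-101061 / 1341556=-0.08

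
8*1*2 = 16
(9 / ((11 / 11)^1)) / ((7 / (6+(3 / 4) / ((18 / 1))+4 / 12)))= 459 / 56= 8.20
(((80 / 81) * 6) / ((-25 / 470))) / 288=-94 / 243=-0.39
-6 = -6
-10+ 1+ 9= 0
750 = 750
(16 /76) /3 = 4 /57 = 0.07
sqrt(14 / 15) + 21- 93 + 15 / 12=-283 / 4 + sqrt(210) / 15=-69.78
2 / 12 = 1 / 6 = 0.17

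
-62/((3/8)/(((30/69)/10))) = -496/69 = -7.19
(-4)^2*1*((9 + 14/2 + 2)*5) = 1440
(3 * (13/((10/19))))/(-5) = -741/50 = -14.82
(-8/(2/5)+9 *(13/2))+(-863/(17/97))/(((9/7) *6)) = -275317/459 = -599.82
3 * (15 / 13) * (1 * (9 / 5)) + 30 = 471 / 13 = 36.23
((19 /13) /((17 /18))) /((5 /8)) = 2736 /1105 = 2.48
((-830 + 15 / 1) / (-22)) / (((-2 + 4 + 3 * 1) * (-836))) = -163 / 18392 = -0.01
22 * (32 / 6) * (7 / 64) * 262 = 10087 / 3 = 3362.33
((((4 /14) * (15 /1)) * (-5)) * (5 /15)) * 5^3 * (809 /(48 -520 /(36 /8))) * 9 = 204778125 /2128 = 96230.32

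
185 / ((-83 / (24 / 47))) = -1.14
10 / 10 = 1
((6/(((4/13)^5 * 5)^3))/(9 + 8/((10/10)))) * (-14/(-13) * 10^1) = 82684904099685069/57042534400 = 1449530.69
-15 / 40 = -3 / 8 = -0.38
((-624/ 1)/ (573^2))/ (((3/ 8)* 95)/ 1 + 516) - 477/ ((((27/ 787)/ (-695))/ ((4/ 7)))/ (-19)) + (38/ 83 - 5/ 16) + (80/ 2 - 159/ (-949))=-447006441357092944333819/ 4260732256989936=-104913055.88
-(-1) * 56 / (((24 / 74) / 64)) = 33152 / 3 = 11050.67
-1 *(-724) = 724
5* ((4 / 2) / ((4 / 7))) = 35 / 2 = 17.50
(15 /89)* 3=45 /89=0.51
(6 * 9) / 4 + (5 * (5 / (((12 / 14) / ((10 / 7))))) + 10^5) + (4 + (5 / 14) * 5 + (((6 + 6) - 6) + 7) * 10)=2104010 / 21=100190.95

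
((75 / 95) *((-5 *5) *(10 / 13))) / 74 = -1875 / 9139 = -0.21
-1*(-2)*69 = 138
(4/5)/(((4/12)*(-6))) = -2/5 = -0.40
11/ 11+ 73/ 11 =84/ 11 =7.64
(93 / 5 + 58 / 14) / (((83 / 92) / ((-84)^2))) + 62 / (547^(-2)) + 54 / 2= 7772476631 / 415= 18728859.35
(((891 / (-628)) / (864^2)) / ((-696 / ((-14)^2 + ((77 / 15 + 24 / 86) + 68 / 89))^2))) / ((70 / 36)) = 0.00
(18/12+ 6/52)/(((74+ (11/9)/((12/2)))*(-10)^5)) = -567/2604550000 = -0.00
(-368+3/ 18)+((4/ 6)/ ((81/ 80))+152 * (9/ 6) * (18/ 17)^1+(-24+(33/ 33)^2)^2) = 3331543/ 8262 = 403.24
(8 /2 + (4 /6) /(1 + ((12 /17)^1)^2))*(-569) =-3285406 /1299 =-2529.18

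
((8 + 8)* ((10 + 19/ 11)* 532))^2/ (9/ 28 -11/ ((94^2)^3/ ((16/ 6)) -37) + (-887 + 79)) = -8733716111238468230135808/ 707913756246922753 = -12337260.06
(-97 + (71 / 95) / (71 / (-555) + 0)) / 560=-977 / 5320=-0.18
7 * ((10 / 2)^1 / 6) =35 / 6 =5.83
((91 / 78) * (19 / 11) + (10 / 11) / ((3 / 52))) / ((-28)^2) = 391 / 17248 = 0.02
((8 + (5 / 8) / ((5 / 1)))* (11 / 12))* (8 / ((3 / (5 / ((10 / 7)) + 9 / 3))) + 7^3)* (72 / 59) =772915 / 236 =3275.06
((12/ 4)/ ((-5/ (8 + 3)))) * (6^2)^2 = -8553.60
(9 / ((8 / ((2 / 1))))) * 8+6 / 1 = 24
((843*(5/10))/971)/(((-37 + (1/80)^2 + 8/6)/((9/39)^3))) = -777600/5198820419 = -0.00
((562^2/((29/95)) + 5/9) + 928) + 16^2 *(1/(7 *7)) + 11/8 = 105953952623/102312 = 1035596.53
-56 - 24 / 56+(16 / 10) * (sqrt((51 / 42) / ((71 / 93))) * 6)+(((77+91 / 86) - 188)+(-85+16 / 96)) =-226837 / 903+24 * sqrt(1571514) / 2485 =-239.10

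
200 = 200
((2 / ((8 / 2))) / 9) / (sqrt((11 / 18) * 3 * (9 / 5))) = sqrt(330) / 594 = 0.03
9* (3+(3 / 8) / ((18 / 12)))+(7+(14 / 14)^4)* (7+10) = 661 / 4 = 165.25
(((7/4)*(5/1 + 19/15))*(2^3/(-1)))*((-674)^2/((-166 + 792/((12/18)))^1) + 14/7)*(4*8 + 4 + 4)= -343152640/219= -1566907.03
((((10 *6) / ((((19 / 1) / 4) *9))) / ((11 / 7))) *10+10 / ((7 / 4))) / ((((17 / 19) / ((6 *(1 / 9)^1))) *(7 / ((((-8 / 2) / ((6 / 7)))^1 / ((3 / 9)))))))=-257120 / 11781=-21.82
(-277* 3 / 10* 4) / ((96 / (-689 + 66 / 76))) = 7243273 / 3040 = 2382.66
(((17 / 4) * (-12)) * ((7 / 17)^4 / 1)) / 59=-7203 / 289867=-0.02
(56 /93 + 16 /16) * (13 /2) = 1937 /186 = 10.41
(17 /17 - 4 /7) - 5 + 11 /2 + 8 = 125 /14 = 8.93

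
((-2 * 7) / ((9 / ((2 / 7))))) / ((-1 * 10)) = 2 / 45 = 0.04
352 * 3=1056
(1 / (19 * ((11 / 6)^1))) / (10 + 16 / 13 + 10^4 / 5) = 39 / 2732257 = 0.00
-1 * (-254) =254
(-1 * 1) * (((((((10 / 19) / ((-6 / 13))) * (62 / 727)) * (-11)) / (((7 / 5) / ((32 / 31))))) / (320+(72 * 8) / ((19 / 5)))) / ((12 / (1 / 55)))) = -0.00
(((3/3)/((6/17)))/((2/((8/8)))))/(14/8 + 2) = 17/45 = 0.38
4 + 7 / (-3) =5 / 3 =1.67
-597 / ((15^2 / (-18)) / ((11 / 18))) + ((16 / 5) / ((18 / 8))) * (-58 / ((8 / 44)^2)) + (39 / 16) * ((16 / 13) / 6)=-1109521 / 450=-2465.60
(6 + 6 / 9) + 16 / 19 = 428 / 57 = 7.51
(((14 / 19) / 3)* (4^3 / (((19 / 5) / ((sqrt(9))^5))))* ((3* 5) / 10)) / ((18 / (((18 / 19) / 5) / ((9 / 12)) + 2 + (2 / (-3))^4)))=4223296 / 20577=205.24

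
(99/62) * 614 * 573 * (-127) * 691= -1528304741073/31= -49300152937.84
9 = 9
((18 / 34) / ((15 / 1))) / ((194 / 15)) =9 / 3298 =0.00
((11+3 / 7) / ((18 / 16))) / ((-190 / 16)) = -1024 / 1197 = -0.86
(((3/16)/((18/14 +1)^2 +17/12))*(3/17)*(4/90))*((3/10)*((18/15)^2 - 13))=-7497/9762500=-0.00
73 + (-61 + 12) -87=-63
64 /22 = 32 /11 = 2.91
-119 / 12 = -9.92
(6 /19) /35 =6 /665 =0.01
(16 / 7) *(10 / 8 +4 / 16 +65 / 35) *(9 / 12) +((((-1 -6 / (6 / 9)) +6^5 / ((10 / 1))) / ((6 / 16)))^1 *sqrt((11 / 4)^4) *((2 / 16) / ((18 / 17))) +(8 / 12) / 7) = 194040967 / 105840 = 1833.34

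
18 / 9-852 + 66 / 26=-11017 / 13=-847.46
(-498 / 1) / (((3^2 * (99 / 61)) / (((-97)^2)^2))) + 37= -896447488417 / 297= -3018341711.84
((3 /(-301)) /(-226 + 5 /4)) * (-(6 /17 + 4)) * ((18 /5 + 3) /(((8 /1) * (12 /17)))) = -1221 /5411980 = -0.00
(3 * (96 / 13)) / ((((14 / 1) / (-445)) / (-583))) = 37358640 / 91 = 410534.51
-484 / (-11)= 44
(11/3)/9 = 11/27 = 0.41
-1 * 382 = -382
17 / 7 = 2.43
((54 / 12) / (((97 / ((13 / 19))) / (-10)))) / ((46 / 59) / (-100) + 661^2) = -1725750 / 2375473896461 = -0.00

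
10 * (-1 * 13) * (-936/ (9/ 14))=189280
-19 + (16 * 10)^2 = 25581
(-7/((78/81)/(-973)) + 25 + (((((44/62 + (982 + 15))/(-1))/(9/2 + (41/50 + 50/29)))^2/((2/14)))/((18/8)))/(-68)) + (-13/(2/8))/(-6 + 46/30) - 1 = 41356143018335022529/6680280289403214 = 6190.78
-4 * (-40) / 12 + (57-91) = -20.67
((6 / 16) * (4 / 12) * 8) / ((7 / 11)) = 1.57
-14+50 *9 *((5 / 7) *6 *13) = 25057.43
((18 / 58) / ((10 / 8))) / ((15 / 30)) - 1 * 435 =-63003 / 145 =-434.50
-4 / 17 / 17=-0.01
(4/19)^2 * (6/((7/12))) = 1152/2527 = 0.46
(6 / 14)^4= 81 / 2401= 0.03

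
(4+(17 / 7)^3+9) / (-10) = -4686 / 1715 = -2.73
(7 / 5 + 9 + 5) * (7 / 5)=539 / 25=21.56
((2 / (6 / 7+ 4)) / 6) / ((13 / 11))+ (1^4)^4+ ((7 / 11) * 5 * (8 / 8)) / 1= 61843 / 14586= 4.24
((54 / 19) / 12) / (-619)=-9 / 23522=-0.00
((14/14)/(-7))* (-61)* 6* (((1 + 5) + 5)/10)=2013/35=57.51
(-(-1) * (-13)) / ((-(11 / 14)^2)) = 2548 / 121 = 21.06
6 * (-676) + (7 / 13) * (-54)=-53106 / 13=-4085.08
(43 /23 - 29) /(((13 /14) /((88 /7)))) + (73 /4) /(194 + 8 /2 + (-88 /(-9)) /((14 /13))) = -440744655 /1200232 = -367.22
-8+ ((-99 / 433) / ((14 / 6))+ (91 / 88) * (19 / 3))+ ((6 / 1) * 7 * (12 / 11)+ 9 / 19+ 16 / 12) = 700523189 / 15203496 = 46.08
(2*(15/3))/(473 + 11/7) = 35/1661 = 0.02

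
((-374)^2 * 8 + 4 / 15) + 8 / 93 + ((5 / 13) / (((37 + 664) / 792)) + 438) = 4743706136002 / 4237545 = 1119446.79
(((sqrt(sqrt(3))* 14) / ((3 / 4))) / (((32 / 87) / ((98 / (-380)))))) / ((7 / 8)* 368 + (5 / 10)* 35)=-1421* 3^(1 / 4) / 36860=-0.05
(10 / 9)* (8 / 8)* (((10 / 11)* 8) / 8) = 100 / 99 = 1.01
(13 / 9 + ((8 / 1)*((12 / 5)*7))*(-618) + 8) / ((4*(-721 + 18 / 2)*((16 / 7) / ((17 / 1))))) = 444731441 / 2050560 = 216.88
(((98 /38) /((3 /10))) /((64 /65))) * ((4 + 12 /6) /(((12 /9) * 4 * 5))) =9555 /4864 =1.96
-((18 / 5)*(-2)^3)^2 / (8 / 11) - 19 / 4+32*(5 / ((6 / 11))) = -255569 / 300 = -851.90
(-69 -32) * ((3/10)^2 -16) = 160691/100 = 1606.91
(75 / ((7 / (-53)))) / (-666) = 1325 / 1554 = 0.85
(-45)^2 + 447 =2472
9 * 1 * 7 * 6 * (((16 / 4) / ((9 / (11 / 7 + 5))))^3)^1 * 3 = 12459008 / 441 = 28251.72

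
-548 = -548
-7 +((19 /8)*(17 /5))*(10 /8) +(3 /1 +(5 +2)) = 419 /32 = 13.09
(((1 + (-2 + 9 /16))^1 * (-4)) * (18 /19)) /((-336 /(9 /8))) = -27 /4864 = -0.01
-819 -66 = -885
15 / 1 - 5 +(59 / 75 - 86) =-5641 / 75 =-75.21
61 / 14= 4.36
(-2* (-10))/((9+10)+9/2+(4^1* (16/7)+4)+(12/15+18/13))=18200/35333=0.52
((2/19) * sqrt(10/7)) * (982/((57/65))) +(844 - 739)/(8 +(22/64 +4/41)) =27552/2215 +127660 * sqrt(70)/7581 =153.33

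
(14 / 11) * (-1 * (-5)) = 70 / 11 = 6.36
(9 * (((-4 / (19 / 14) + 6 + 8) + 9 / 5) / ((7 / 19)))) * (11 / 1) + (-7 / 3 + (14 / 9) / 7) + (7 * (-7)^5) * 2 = -73031624 / 315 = -231846.43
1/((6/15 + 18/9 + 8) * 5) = 1/52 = 0.02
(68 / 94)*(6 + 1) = 238 / 47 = 5.06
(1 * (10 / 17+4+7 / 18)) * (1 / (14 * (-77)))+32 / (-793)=-11763515 / 261585324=-0.04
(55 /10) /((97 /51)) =561 /194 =2.89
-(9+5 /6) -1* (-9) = -5 /6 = -0.83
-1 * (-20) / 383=20 / 383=0.05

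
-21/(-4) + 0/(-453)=21/4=5.25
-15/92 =-0.16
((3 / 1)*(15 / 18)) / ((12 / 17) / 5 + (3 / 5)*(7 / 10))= 2125 / 477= 4.45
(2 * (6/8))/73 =3/146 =0.02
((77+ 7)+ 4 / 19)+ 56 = 2664 / 19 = 140.21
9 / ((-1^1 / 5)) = -45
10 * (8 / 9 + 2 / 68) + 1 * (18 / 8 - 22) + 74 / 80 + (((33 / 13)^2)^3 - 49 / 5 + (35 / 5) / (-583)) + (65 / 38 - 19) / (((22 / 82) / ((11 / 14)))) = 197.47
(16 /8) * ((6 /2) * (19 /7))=16.29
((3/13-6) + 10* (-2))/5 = -67/13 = -5.15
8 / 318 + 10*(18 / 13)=28672 / 2067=13.87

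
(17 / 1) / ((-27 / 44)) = -748 / 27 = -27.70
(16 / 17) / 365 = 16 / 6205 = 0.00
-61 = -61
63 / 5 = 12.60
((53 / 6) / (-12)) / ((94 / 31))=-1643 / 6768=-0.24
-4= -4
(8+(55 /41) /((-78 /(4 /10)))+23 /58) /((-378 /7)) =-778075 /5008068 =-0.16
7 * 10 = 70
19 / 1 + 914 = 933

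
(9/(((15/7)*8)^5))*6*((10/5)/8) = 16807/1843200000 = 0.00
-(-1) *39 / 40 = 39 / 40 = 0.98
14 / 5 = 2.80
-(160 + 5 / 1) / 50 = -3.30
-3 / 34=-0.09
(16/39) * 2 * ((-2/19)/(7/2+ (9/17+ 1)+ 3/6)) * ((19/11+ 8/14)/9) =-32096/8045037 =-0.00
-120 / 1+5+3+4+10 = -98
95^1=95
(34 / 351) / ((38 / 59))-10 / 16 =-25321 / 53352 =-0.47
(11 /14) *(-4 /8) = -11 /28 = -0.39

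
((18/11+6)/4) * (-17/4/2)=-357/88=-4.06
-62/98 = -31/49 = -0.63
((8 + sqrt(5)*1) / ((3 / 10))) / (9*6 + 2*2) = 0.59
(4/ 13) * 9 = 36/ 13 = 2.77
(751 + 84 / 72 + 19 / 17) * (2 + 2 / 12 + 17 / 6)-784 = 304207 / 102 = 2982.42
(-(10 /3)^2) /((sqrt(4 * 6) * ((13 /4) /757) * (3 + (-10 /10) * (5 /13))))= -37850 * sqrt(6) /459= -201.99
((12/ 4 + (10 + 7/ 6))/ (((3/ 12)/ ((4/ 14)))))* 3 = 48.57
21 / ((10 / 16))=168 / 5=33.60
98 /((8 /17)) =833 /4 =208.25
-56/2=-28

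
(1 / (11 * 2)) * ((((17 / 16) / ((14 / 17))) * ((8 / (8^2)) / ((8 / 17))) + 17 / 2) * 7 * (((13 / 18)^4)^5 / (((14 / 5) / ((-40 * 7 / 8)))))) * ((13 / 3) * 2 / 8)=-783003082152805820818643289925 / 13785228743182600757458809913344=-0.06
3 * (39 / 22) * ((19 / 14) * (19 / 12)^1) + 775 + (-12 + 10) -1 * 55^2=-2760385 / 1232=-2240.57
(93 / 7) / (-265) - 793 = -1471108 / 1855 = -793.05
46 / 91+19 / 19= 137 / 91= 1.51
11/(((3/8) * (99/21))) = 6.22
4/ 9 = 0.44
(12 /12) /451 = 1 /451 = 0.00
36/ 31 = 1.16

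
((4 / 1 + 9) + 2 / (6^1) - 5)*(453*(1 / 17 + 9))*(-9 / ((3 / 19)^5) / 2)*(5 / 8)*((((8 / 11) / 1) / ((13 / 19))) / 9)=-6215937027125 / 53703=-115746550.98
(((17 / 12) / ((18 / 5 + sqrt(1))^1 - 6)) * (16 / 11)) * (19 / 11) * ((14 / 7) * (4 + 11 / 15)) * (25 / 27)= -4586600 / 205821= -22.28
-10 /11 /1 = -10 /11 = -0.91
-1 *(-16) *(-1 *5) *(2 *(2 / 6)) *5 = -800 / 3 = -266.67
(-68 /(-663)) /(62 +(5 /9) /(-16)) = 0.00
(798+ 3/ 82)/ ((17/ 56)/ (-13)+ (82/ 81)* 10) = 79.01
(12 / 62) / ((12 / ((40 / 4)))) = 5 / 31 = 0.16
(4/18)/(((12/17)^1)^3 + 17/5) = 49130/829449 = 0.06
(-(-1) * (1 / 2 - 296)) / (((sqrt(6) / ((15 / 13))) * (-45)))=197 * sqrt(6) / 156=3.09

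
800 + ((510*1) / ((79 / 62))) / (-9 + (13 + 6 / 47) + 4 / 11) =889.12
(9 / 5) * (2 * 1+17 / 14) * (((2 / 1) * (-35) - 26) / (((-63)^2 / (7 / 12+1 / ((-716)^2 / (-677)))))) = -895117 / 10990063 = -0.08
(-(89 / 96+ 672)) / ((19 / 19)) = -64601 / 96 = -672.93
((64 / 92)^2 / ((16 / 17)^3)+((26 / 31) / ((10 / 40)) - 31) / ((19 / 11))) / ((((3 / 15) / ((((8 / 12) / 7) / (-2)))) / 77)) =4229300405 / 14955888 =282.78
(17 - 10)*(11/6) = 77/6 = 12.83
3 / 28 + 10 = 283 / 28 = 10.11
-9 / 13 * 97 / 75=-291 / 325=-0.90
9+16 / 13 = 133 / 13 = 10.23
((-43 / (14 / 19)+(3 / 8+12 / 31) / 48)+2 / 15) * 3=-24251753 / 138880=-174.62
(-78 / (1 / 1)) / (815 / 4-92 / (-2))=-0.31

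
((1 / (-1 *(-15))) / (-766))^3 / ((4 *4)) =-1 / 24270575184000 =-0.00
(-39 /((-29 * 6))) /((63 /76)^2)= 37544 /115101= 0.33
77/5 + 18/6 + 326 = 1722/5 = 344.40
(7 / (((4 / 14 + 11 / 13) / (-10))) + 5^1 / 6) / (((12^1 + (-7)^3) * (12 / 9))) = 37705 / 272744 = 0.14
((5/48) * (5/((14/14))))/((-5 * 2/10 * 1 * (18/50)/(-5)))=7.23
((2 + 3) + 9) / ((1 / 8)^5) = 458752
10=10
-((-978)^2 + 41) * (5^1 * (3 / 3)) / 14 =-4782625 / 14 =-341616.07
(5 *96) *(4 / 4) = 480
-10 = -10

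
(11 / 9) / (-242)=-0.01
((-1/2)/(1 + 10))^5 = -1/5153632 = -0.00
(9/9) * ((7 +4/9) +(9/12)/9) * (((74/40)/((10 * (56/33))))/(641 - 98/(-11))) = 1213267/960825600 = 0.00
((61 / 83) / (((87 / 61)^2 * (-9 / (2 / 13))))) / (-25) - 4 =-4.00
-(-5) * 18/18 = 5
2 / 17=0.12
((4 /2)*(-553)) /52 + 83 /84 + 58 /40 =-51409 /2730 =-18.83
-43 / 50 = -0.86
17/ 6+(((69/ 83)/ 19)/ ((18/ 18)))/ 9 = 26855/ 9462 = 2.84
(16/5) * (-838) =-2681.60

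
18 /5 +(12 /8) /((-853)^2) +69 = 528244149 /7276090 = 72.60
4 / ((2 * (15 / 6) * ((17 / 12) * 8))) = 6 / 85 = 0.07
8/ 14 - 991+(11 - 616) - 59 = -11581/ 7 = -1654.43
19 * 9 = 171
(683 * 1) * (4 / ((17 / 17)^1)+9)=8879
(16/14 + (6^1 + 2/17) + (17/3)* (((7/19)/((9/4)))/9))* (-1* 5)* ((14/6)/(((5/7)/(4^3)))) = -7697.42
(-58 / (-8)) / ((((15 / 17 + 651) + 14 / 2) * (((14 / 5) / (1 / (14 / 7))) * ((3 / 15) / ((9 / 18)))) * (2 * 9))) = 12325 / 45162432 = 0.00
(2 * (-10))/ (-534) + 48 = 48.04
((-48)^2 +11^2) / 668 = 2425 / 668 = 3.63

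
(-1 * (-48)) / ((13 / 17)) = 816 / 13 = 62.77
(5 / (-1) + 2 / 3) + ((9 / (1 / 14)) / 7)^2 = 959 / 3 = 319.67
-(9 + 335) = -344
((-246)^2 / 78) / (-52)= -5043 / 338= -14.92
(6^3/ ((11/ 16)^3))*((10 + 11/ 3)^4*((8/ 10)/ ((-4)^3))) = -5787158528/ 19965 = -289865.19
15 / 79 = 0.19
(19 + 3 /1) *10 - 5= 215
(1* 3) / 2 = 3 / 2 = 1.50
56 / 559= 0.10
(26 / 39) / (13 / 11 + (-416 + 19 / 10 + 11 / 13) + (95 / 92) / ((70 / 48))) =-460460 / 284124969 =-0.00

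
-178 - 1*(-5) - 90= -263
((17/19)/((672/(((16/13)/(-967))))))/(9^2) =-0.00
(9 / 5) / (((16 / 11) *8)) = 99 / 640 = 0.15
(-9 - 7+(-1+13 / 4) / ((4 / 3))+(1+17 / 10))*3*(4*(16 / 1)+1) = -36231 / 16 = -2264.44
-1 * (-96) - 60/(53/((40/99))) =167104/1749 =95.54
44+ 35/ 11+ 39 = 948/ 11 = 86.18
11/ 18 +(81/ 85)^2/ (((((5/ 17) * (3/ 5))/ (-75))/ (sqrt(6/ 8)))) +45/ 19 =1019/ 342 -6561 * sqrt(3)/ 34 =-331.26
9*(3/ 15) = 9/ 5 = 1.80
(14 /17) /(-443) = -14 /7531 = -0.00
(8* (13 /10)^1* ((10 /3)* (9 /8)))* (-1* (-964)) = 37596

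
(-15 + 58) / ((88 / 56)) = 301 / 11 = 27.36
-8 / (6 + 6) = -2 / 3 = -0.67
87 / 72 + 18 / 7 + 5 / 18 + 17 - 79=-29203 / 504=-57.94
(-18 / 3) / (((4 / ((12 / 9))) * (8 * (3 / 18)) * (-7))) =3 / 14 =0.21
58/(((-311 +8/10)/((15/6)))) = -0.47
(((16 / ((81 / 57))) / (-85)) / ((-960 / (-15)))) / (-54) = 19 / 495720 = 0.00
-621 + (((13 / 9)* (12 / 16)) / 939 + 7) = -614.00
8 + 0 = 8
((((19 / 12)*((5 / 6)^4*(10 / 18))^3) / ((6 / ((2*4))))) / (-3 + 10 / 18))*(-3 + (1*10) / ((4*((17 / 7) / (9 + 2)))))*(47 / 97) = -7712371826171875 / 115137253375524864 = -0.07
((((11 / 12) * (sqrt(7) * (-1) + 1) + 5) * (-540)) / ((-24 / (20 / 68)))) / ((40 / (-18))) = -9585 / 544 + 1485 * sqrt(7) / 544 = -10.40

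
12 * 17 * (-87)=-17748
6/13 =0.46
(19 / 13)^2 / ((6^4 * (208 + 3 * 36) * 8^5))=361 / 2267925184512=0.00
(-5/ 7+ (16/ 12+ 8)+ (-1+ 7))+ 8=475/ 21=22.62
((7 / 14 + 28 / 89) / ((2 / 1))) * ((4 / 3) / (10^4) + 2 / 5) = 0.16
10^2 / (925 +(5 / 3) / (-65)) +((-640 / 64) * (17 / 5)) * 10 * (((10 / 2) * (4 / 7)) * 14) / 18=-122634050 / 162333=-755.45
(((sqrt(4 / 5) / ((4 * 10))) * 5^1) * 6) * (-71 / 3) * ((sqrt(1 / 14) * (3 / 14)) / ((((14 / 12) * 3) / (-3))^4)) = -34506 * sqrt(70) / 588245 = -0.49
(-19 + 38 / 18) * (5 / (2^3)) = -95 / 9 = -10.56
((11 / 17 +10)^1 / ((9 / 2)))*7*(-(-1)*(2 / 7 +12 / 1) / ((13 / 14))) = 435848 / 1989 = 219.13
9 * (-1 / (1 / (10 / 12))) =-15 / 2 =-7.50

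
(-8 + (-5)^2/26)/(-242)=183/6292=0.03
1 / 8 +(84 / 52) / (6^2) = 53 / 312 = 0.17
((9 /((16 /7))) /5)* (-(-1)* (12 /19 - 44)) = -34.15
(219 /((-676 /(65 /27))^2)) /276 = 1825 /181351872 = 0.00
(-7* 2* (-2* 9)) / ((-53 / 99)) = -470.72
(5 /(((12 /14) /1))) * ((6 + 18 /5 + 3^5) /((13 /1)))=2947 /26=113.35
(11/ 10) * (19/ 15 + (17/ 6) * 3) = 3223/ 300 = 10.74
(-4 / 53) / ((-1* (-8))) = -1 / 106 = -0.01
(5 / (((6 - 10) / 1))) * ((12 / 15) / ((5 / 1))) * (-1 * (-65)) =-13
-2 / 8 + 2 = 7 / 4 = 1.75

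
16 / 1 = 16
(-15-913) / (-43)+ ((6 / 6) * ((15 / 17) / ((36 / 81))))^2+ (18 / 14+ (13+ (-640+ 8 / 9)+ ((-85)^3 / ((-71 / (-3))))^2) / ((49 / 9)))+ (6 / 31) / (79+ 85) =7720227441211367230821 / 62422996023248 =123676015.78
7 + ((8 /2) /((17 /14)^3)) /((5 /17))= 21091 /1445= 14.60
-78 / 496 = -39 / 248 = -0.16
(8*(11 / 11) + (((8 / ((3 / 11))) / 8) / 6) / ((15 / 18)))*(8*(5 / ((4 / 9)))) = 786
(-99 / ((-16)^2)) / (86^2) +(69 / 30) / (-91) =-21818869 / 861486080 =-0.03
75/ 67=1.12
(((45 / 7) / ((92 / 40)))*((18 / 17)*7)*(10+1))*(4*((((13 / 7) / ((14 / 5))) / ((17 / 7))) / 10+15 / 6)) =107187300 / 46529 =2303.67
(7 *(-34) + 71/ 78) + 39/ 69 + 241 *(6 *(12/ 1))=30705163/ 1794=17115.48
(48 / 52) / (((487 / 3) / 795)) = 28620 / 6331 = 4.52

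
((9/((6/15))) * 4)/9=10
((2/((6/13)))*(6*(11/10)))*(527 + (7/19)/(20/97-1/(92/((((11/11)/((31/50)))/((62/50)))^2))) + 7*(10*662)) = 49272692213174716/36758258325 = 1340452.31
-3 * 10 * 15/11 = -450/11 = -40.91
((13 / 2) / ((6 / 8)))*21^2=3822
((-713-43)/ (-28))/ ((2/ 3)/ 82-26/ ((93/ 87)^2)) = -3191481/ 2688557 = -1.19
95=95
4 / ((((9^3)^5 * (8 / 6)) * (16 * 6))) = 0.00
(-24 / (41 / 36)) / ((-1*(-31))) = -864 / 1271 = -0.68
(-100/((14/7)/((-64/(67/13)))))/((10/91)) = 378560/67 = 5650.15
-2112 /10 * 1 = -1056 /5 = -211.20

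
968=968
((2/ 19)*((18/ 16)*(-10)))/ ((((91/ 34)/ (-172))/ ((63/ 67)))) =71.56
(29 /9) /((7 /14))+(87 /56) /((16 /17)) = 65279 /8064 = 8.10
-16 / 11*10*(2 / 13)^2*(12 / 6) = -1280 / 1859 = -0.69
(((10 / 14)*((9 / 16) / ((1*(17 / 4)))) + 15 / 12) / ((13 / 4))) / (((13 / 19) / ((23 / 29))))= 279680 / 583219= 0.48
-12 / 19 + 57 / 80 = 123 / 1520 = 0.08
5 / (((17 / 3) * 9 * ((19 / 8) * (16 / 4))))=10 / 969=0.01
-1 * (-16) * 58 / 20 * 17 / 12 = 986 / 15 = 65.73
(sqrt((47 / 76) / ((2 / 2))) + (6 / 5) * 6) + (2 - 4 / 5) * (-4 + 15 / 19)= sqrt(893) / 38 + 318 / 95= 4.13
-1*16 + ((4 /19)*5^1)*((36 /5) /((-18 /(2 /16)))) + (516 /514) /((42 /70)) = -70215 /4883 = -14.38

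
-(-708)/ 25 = 708/ 25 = 28.32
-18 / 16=-9 / 8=-1.12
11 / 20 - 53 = -1049 / 20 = -52.45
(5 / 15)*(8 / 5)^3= 512 / 375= 1.37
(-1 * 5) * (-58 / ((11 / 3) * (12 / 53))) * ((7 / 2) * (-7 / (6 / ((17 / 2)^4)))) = -31451085365 / 4224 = -7445806.19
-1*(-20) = 20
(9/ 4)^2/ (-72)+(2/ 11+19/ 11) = 2589/ 1408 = 1.84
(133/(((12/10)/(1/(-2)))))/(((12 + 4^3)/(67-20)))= -1645/48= -34.27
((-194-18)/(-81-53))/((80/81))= 4293/2680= 1.60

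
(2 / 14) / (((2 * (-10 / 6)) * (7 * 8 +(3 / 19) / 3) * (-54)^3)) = 19 / 3912980400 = 0.00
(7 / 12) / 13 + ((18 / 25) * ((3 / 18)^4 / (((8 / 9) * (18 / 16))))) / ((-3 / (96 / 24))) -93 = -3262751 / 35100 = -92.96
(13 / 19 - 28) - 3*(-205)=587.68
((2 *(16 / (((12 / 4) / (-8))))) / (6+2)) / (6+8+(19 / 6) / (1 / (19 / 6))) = -384 / 865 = -0.44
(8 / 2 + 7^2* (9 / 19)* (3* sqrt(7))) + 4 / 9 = 40 / 9 + 1323* sqrt(7) / 19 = 188.67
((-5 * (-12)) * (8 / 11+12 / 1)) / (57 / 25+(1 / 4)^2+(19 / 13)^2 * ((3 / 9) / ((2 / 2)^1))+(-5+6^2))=1703520000 / 75968849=22.42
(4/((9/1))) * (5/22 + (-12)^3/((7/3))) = -228026/693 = -329.04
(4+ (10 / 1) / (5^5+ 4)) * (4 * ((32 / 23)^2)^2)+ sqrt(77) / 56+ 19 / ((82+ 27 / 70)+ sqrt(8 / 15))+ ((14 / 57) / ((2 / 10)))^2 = -37240 * sqrt(30) / 99767027+ sqrt(77) / 56+ 5841099370712756947474 / 94608987459525429849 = 61.89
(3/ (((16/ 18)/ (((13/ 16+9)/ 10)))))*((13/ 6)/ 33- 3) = -273651/ 28160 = -9.72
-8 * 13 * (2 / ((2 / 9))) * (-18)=16848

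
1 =1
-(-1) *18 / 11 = 18 / 11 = 1.64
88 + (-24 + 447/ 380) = 24767/ 380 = 65.18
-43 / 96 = -0.45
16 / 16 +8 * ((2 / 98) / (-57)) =2785 / 2793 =1.00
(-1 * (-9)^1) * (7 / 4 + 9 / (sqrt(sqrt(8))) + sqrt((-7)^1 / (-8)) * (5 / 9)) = 5 * sqrt(14) / 4 + 63 / 4 + 81 * 2^(1 / 4) / 2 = 68.59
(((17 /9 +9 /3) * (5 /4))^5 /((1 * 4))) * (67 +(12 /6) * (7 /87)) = 2940690603125 /20549052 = 143105.90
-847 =-847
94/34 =47/17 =2.76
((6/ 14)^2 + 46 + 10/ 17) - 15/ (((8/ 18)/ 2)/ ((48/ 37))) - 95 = -4185358/ 30821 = -135.80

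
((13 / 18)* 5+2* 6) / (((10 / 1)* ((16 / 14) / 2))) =2.73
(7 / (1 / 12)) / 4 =21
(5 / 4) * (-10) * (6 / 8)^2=-225 / 32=-7.03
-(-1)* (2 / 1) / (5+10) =2 / 15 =0.13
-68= -68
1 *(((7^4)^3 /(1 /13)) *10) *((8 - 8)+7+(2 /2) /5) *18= 233198006762448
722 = 722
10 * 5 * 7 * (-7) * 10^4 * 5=-122500000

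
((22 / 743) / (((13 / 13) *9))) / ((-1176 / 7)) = -11 / 561708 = -0.00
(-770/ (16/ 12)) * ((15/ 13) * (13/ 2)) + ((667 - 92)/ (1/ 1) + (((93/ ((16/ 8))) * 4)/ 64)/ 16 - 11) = -3767.07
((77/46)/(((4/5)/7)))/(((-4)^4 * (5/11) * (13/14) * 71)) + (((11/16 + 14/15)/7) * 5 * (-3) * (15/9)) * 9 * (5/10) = -3963588359/152169472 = -26.05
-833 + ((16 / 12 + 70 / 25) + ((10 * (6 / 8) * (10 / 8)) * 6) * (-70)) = -142991 / 30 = -4766.37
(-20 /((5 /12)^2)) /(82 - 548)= 288 /1165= 0.25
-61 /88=-0.69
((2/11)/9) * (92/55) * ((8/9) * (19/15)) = 27968/735075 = 0.04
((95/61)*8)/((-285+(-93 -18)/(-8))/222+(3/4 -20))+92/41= 49565108/30309619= 1.64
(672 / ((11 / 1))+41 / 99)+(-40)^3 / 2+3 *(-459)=-33315.49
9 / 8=1.12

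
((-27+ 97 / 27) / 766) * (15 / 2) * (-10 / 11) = 7900 / 37917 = 0.21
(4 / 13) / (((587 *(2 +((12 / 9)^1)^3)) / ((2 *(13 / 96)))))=9 / 277064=0.00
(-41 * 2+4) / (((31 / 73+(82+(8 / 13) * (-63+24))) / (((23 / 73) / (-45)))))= 598 / 63975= 0.01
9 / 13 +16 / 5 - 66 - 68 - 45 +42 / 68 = -174.49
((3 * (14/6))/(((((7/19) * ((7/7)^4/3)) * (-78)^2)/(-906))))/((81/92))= -131974/13689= -9.64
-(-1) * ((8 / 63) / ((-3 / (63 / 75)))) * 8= -64 / 225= -0.28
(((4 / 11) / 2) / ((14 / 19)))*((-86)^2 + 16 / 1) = 140828 / 77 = 1828.94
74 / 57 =1.30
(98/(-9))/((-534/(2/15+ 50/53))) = 41944/1910385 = 0.02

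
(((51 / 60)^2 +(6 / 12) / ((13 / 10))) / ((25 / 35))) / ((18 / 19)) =255227 / 156000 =1.64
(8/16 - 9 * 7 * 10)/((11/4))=-2518/11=-228.91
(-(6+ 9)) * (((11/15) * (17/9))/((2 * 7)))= -187/126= -1.48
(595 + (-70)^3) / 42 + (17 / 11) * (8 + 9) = -178777 / 22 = -8126.23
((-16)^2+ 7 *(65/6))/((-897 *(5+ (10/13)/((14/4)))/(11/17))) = -0.05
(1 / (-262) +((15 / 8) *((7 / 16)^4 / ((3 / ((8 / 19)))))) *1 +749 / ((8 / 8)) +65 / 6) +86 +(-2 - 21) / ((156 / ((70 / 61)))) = 328170982795717 / 388060348416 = 845.67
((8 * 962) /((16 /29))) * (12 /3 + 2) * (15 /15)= 83694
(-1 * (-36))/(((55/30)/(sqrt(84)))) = 432 * sqrt(21)/11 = 179.97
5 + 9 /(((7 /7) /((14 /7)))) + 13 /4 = 26.25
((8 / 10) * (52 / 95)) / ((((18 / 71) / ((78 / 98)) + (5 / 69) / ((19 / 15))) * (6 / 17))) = 37532872 / 11366475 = 3.30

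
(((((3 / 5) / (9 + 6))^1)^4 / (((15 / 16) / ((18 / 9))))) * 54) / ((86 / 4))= 1152 / 83984375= 0.00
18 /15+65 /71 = 751 /355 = 2.12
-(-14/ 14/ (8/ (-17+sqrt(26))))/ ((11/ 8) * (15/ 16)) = -272/ 165+16 * sqrt(26)/ 165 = -1.15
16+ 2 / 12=16.17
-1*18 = -18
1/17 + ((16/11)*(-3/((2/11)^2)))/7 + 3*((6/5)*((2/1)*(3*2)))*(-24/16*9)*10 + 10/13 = -5850.03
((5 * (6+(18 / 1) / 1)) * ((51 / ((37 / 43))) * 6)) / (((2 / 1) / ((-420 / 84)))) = -3947400 / 37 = -106686.49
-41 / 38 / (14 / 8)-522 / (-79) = 62948 / 10507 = 5.99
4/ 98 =2/ 49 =0.04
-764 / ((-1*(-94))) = -382 / 47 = -8.13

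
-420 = -420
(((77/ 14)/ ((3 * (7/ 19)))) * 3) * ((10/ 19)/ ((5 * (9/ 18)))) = 22/ 7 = 3.14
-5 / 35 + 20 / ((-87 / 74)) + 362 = 344.85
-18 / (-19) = 18 / 19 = 0.95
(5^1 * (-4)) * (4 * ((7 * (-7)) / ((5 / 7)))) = 5488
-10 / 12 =-0.83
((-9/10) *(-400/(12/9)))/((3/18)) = 1620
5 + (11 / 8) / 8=331 / 64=5.17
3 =3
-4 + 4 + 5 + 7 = 12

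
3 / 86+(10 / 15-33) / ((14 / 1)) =-2054 / 903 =-2.27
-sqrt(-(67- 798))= -sqrt(731)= -27.04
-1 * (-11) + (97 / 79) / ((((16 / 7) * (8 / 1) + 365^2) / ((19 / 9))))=7294683064 / 663151833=11.00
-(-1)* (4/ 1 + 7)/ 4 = 11/ 4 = 2.75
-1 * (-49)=49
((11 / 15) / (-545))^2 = 121 / 66830625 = 0.00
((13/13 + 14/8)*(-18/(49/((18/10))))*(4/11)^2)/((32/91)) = -1053/1540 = -0.68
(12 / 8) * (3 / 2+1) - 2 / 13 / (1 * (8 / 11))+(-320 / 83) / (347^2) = 459717402 / 129921311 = 3.54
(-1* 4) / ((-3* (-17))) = -4 / 51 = -0.08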